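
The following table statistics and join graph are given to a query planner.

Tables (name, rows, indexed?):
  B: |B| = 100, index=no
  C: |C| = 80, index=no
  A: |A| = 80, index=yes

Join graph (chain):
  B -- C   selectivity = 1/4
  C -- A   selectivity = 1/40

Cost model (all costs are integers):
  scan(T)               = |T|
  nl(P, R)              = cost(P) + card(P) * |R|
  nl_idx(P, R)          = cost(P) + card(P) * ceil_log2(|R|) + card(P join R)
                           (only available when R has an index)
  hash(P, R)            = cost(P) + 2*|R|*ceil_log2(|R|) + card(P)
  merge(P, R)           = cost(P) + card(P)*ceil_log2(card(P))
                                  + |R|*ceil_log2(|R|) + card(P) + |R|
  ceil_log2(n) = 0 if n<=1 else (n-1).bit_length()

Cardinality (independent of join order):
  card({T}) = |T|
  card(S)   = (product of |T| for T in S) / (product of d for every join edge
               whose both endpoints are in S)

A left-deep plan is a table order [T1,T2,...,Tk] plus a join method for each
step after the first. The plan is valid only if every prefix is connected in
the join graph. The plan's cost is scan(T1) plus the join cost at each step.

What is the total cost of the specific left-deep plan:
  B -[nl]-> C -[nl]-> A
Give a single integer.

168100

step 1: scan B: cost=100, card=100
step 2: join C via nl
    card(P join C) = 100*80/(4) = 2000
    cost = 100 + 100*80 = 8100
step 3: join A via nl
    card(P join A) = 2000*80/(40) = 4000
    cost = 8100 + 2000*80 = 168100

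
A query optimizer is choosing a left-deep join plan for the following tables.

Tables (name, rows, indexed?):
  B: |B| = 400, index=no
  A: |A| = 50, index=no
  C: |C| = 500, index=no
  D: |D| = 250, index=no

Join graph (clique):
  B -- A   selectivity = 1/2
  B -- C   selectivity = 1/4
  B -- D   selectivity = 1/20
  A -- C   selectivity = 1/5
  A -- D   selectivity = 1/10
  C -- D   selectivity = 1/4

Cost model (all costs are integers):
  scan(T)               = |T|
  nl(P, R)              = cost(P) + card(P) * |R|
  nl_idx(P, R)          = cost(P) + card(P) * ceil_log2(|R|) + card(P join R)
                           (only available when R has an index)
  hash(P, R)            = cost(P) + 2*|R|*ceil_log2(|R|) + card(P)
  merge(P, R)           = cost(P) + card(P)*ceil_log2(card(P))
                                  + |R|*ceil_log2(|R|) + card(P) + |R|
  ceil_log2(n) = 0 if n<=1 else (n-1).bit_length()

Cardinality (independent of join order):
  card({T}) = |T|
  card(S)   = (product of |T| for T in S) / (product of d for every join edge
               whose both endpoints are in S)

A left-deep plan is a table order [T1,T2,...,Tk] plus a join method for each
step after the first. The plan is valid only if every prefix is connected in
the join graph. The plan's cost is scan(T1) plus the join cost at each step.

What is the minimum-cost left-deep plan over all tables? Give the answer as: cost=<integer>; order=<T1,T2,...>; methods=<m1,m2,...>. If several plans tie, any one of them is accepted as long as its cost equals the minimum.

cost=31050; order=D,A,B,C; methods=hash,hash,hash

Selinger DP (subsets sized 1..n):
  {B}: scan cost=400, card=400
  {A}: scan cost=50, card=50
  {C}: scan cost=500, card=500
  {D}: scan cost=250, card=250
  {AB}: card=10000; try (A,hash)→1400, (B,merge)→4400, (A,merge)→4750, (B,hash)→7300, (B,nl)→20050, (A,nl)→20400; best=1400 via (A,hash)
  {BC}: card=50000; try (B,hash)→8200, (C,merge)→9400, (B,merge)→9500, (C,hash)→9800, (C,nl)→200400, (B,nl)→200500; best=8200 via (B,hash)
  {BD}: card=5000; try (D,hash)→4800, (B,merge)→6500, (D,merge)→6650, (B,hash)→7700, (B,nl)→100250, (D,nl)→100400; best=4800 via (D,hash)
  {AC}: card=5000; try (A,hash)→1600, (C,merge)→5400, (A,merge)→5850, (C,hash)→9100, (C,nl)→25050, (A,nl)→25500; best=1600 via (A,hash)
  {AD}: card=1250; try (A,hash)→1100, (D,merge)→2650, (A,merge)→2850, (D,hash)→4100, (D,nl)→12550, (A,nl)→12750; best=1100 via (A,hash)
  {CD}: card=31250; try (D,hash)→5000, (C,merge)→7500, (D,merge)→7750, (C,hash)→9500, (C,nl)→125250, (D,nl)→125500; best=5000 via (D,hash)
  {ABC}: card=250000; try (B,hash)→13800, (C,hash)→20400, (A,hash)→58800, (B,merge)→75600, (C,merge)→156400, (A,merge)→858550 …(+3); best=13800 via (B,hash)
  {ABD}: card=12500; try (B,hash)→9550, (A,hash)→10400, (D,hash)→15400, (B,merge)→20100, (A,merge)→75150, (D,merge)→153650 …(+3); best=9550 via (B,hash)
  {BCD}: card=156250; try (C,hash)→18800, (B,hash)→43450, (D,hash)→62200, (C,merge)→79800, (B,merge)→509000, (D,merge)→860450 …(+3); best=18800 via (C,hash)
  {ACD}: card=31250; try (D,hash)→10600, (C,hash)→11350, (C,merge)→21100, (A,hash)→36850, (D,merge)→73850, (A,merge)→505350 …(+3); best=10600 via (D,hash)
  {ABCD}: card=78125; try (C,hash)→31050, (B,hash)→49050, (A,hash)→175650, (C,merge)→202050, (D,hash)→267800, (B,merge)→514600 …(+6); best=31050 via (C,hash)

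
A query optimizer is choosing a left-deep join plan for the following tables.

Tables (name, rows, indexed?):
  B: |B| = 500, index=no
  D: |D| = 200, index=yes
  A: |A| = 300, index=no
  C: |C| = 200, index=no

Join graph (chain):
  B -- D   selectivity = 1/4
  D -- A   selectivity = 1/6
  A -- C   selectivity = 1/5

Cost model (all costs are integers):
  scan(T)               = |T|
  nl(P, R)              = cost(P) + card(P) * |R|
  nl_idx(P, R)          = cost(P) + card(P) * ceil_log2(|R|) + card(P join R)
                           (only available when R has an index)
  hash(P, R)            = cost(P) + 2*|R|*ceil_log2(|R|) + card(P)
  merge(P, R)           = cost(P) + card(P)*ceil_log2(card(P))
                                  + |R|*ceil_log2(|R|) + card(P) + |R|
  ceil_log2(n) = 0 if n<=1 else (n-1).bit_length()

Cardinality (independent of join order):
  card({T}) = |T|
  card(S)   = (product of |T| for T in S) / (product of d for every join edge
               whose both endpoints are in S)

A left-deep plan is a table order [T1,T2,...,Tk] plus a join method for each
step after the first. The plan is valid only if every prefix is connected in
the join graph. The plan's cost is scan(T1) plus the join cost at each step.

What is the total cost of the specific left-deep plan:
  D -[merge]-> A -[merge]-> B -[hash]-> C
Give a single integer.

step 1: scan D: cost=200, card=200
step 2: join A via merge
    card(P join A) = 200*300/(6) = 10000
    cost = 200 + 200*8 + 300*9 + 200 + 300 = 5000
step 3: join B via merge
    card(P join B) = 10000*500/(4) = 1250000
    cost = 5000 + 10000*14 + 500*9 + 10000 + 500 = 160000
step 4: join C via hash
    card(P join C) = 1250000*200/(5) = 50000000
    cost = 160000 + 2*200*8 + 1250000 = 1413200

1413200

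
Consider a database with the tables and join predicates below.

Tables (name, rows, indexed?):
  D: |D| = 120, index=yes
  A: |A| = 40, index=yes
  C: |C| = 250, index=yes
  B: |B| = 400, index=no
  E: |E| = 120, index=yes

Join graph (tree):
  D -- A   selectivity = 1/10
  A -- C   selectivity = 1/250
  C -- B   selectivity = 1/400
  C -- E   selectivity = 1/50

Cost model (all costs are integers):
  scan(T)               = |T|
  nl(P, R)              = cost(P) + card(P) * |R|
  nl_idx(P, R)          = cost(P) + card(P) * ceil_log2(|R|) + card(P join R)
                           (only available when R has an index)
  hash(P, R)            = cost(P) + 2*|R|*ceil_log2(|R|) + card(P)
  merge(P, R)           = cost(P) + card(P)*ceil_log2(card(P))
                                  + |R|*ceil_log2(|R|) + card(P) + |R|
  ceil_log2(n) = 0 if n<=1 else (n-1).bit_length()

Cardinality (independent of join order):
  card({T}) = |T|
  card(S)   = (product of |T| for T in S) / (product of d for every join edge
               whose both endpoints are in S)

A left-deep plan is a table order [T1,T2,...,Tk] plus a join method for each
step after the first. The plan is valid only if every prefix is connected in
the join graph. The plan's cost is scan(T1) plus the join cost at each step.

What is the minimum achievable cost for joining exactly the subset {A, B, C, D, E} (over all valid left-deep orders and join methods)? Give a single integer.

Selinger DP over subsets of {A,B,C,D,E}:
  {D}: scan cost=120, card=120
  {A}: scan cost=40, card=40
  {C}: scan cost=250, card=250
  {B}: scan cost=400, card=400
  {E}: scan cost=120, card=120
  {AD}: card=480; try (A,hash)→720, (D,nl_idx)→800, (D,merge)→1280, (A,nl_idx)→1320, (A,merge)→1360, (D,hash)→1760 …(+2); best=720 via (A,hash)
  {AC}: card=40; try (C,nl_idx)→400, (A,hash)→980, (A,nl_idx)→1790, (C,merge)→2570, (A,merge)→2780, (C,hash)→4080 …(+2); best=400 via (C,nl_idx)
  {BC}: card=250; try (C,nl_idx)→3850, (C,hash)→4800, (B,merge)→6500, (C,merge)→6650, (B,hash)→7700, (B,nl)→100250 …(+1); best=3850 via (C,nl_idx)
  {CE}: card=600; try (C,nl_idx)→1680, (E,hash)→2180, (E,nl_idx)→2600, (C,merge)→3330, (E,merge)→3460, (C,hash)→4240 …(+2); best=1680 via (C,nl_idx)
  {ACD}: card=480; try (D,nl_idx)→1160, (D,merge)→1640, (D,hash)→2120, (C,nl_idx)→5040, (D,nl)→5200, (C,hash)→5200 …(+2); best=1160 via (D,nl_idx)
  {ABC}: card=40; try (A,hash)→4580, (B,merge)→4680, (A,nl_idx)→5390, (A,merge)→6380, (B,hash)→7640, (A,nl)→13850 …(+1); best=4580 via (A,hash)
  {ACE}: card=96; try (E,nl_idx)→776, (E,merge)→1640, (E,hash)→2120, (A,hash)→2760, (E,nl)→5200, (A,nl_idx)→5376 …(+2); best=776 via (E,nl_idx)
  {BCE}: card=600; try (E,hash)→5780, (E,nl_idx)→6200, (E,merge)→7060, (B,hash)→9480, (B,merge)→12280, (E,nl)→33850 …(+1); best=5780 via (E,hash)
  {ABCD}: card=480; try (D,nl_idx)→5340, (D,merge)→5820, (D,hash)→6300, (B,hash)→8840, (D,nl)→9380, (B,merge)→9960 …(+1); best=5340 via (D,nl_idx)
  {ACDE}: card=1152; try (D,merge)→2504, (D,hash)→2552, (D,nl_idx)→2600, (E,hash)→3320, (E,nl_idx)→5672, (E,merge)→6920 …(+2); best=2504 via (D,merge)
  {ABCE}: card=96; try (E,nl_idx)→4956, (B,merge)→5544, (E,merge)→5820, (E,hash)→6300, (A,hash)→6860, (B,hash)→8072 …(+5); best=4956 via (E,nl_idx)
  {ABCDE}: card=1152; try (D,merge)→6684, (D,hash)→6732, (D,nl_idx)→6780, (E,hash)→7500, (E,nl_idx)→9852, (B,hash)→10856 …(+5); best=6684 via (D,merge)

6684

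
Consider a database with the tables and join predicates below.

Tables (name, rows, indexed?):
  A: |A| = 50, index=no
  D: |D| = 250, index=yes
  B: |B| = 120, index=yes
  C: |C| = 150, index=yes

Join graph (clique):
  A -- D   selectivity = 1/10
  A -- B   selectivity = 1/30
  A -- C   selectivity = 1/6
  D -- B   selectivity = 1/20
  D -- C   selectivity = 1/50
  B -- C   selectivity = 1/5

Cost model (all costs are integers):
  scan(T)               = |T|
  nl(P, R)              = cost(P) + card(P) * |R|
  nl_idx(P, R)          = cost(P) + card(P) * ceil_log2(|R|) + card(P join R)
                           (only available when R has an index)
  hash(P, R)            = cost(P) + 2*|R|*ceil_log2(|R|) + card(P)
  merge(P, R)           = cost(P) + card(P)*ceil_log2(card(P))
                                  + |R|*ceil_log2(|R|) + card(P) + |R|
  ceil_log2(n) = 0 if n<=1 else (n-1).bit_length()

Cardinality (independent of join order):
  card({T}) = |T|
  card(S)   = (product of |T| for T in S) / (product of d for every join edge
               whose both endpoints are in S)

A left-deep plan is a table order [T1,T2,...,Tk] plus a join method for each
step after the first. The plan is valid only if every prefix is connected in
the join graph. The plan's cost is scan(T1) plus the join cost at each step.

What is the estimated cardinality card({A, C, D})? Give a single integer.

Tables in S: A(50), C(150), D(250)
Edges inside S: A-D(d=10), A-C(d=6), D-C(d=50)
numerator = 50 * 150 * 250 = 1875000
denominator = 10 * 6 * 50 = 3000
card(S) = 1875000 / 3000 = 625

625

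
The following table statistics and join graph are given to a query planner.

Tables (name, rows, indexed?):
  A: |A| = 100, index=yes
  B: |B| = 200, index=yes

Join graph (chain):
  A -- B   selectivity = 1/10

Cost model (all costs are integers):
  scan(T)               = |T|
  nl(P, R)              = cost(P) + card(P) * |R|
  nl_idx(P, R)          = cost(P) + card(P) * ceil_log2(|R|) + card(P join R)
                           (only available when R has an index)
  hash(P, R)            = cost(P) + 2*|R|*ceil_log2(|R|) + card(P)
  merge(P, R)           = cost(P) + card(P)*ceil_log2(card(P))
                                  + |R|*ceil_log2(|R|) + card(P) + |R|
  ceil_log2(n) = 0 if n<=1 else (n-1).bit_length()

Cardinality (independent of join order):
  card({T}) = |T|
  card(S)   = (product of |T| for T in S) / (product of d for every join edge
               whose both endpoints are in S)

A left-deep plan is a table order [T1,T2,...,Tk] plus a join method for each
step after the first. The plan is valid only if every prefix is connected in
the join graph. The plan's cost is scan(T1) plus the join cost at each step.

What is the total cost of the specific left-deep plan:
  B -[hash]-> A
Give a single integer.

1800

step 1: scan B: cost=200, card=200
step 2: join A via hash
    card(P join A) = 200*100/(10) = 2000
    cost = 200 + 2*100*7 + 200 = 1800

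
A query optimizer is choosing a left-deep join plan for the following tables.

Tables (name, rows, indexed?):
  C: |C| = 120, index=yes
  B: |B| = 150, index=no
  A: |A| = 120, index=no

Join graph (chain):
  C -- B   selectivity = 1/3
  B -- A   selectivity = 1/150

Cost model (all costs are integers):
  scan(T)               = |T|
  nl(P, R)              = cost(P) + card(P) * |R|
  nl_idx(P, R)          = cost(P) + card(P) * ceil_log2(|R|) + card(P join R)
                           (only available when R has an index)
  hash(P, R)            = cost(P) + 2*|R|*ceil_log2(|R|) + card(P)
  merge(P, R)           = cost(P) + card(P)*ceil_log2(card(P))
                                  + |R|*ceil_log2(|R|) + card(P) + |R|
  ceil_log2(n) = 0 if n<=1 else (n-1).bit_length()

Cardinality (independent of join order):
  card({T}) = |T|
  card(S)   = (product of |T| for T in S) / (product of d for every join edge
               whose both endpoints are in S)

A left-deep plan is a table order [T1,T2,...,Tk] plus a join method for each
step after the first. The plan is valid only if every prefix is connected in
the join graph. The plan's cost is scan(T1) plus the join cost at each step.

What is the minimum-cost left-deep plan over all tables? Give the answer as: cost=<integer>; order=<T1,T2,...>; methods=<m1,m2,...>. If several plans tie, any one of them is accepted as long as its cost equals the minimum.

cost=3780; order=B,A,C; methods=hash,hash

Selinger DP (subsets sized 1..n):
  {C}: scan cost=120, card=120
  {B}: scan cost=150, card=150
  {A}: scan cost=120, card=120
  {BC}: card=6000; try (C,hash)→1980, (B,merge)→2430, (C,merge)→2460, (B,hash)→2640, (C,nl_idx)→7200, (B,nl)→18120 …(+1); best=1980 via (C,hash)
  {AB}: card=120; try (A,hash)→1980, (B,merge)→2430, (A,merge)→2460, (B,hash)→2640, (B,nl)→18120, (A,nl)→18150; best=1980 via (A,hash)
  {ABC}: card=4800; try (C,hash)→3780, (C,merge)→3900, (C,nl_idx)→7620, (A,hash)→9660, (C,nl)→16380, (A,merge)→86940 …(+1); best=3780 via (C,hash)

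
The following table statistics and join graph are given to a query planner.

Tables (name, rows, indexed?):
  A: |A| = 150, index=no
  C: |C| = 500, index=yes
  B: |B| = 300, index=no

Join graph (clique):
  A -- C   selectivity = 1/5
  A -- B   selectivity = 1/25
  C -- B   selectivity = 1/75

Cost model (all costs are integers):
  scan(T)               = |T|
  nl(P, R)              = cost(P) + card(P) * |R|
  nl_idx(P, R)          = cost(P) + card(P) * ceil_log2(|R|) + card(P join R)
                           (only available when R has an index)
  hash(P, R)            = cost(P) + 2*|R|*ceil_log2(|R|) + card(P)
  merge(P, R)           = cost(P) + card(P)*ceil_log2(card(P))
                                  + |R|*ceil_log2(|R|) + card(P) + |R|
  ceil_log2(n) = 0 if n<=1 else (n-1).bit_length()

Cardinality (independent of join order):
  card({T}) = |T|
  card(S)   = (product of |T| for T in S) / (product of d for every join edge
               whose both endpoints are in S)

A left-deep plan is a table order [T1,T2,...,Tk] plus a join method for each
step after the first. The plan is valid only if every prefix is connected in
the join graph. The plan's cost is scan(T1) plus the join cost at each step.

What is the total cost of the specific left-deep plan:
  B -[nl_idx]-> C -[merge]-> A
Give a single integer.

step 1: scan B: cost=300, card=300
step 2: join C via nl_idx
    card(P join C) = 300*500/(75) = 2000
    cost = 300 + 300*9 + 2000 = 5000
step 3: join A via merge
    card(P join A) = 2000*150/(5*25) = 2400
    cost = 5000 + 2000*11 + 150*8 + 2000 + 150 = 30350

30350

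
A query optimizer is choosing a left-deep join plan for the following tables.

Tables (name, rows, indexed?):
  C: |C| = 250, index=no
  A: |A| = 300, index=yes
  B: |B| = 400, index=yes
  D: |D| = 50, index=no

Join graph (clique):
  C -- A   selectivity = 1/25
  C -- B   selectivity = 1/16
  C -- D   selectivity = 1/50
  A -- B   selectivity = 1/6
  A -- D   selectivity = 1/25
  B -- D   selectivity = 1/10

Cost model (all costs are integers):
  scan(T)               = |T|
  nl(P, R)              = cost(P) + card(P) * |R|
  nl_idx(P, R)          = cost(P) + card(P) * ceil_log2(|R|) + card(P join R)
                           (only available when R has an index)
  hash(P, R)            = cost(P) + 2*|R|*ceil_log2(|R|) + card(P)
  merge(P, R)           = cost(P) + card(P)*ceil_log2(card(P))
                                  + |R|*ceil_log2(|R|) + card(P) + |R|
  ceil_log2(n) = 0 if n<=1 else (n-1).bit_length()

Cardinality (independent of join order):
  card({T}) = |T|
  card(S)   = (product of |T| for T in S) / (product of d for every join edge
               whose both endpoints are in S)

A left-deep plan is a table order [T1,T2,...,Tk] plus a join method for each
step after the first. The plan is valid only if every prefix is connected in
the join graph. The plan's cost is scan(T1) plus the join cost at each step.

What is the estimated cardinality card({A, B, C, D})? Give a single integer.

50

Tables in S: A(300), B(400), C(250), D(50)
Edges inside S: C-A(d=25), C-B(d=16), C-D(d=50), A-B(d=6), A-D(d=25), B-D(d=10)
numerator = 300 * 400 * 250 * 50 = 1500000000
denominator = 25 * 16 * 50 * 6 * 25 * 10 = 30000000
card(S) = 1500000000 / 30000000 = 50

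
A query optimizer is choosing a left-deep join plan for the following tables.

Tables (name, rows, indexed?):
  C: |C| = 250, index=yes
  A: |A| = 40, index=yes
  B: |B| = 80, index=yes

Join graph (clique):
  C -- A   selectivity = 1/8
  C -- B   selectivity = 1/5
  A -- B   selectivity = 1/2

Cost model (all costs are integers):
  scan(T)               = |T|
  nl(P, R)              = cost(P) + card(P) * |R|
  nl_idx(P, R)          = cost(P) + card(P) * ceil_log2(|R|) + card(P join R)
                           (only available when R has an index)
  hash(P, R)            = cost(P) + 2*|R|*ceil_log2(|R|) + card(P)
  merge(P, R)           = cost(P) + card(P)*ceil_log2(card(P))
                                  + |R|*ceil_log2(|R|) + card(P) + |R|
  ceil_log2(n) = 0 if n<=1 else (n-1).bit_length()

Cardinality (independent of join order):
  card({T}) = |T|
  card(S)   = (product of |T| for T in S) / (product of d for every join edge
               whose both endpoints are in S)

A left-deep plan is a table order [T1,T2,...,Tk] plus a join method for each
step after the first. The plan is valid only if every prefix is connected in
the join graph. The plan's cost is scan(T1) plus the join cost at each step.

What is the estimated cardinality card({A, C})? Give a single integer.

1250

Tables in S: A(40), C(250)
Edges inside S: C-A(d=8)
numerator = 40 * 250 = 10000
denominator = 8 = 8
card(S) = 10000 / 8 = 1250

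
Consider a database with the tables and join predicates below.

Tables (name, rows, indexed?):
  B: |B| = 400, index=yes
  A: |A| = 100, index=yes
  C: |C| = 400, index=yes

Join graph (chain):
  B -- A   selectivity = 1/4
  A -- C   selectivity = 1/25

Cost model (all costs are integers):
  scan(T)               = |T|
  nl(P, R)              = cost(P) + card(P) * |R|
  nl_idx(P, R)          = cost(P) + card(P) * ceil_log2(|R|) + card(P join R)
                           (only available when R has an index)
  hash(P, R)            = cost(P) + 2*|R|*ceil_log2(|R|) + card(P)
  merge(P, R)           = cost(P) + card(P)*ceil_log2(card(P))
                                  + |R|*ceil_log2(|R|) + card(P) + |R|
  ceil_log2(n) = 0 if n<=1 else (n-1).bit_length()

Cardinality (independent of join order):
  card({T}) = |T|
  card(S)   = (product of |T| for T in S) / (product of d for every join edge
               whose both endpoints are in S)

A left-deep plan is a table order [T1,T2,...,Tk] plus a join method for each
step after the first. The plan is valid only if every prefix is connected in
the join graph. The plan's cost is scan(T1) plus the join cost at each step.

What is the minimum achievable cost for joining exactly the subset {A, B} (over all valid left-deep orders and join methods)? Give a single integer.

2200

Selinger DP over subsets of {A,B}:
  {B}: scan cost=400, card=400
  {A}: scan cost=100, card=100
  {AB}: card=10000; try (A,hash)→2200, (B,merge)→4900, (A,merge)→5200, (B,hash)→7400, (B,nl_idx)→11000, (A,nl_idx)→13200 …(+2); best=2200 via (A,hash)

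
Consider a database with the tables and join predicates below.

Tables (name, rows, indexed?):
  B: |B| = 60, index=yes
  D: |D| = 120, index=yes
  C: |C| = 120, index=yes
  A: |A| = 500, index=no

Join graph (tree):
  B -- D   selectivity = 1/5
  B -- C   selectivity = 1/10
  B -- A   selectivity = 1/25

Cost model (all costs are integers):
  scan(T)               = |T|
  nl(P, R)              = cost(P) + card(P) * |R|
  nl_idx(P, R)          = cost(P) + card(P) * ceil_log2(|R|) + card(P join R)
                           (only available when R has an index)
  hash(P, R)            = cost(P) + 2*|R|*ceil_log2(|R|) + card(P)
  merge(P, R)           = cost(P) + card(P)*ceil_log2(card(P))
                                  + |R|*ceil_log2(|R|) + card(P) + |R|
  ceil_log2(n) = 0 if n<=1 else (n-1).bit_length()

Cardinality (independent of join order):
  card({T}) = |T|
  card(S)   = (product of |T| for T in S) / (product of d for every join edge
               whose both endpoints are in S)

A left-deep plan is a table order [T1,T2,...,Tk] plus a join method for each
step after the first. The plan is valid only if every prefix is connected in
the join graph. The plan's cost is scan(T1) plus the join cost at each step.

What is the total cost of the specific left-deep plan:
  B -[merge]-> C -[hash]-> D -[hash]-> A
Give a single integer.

step 1: scan B: cost=60, card=60
step 2: join C via merge
    card(P join C) = 60*120/(10) = 720
    cost = 60 + 60*6 + 120*7 + 60 + 120 = 1440
step 3: join D via hash
    card(P join D) = 720*120/(5) = 17280
    cost = 1440 + 2*120*7 + 720 = 3840
step 4: join A via hash
    card(P join A) = 17280*500/(25) = 345600
    cost = 3840 + 2*500*9 + 17280 = 30120

30120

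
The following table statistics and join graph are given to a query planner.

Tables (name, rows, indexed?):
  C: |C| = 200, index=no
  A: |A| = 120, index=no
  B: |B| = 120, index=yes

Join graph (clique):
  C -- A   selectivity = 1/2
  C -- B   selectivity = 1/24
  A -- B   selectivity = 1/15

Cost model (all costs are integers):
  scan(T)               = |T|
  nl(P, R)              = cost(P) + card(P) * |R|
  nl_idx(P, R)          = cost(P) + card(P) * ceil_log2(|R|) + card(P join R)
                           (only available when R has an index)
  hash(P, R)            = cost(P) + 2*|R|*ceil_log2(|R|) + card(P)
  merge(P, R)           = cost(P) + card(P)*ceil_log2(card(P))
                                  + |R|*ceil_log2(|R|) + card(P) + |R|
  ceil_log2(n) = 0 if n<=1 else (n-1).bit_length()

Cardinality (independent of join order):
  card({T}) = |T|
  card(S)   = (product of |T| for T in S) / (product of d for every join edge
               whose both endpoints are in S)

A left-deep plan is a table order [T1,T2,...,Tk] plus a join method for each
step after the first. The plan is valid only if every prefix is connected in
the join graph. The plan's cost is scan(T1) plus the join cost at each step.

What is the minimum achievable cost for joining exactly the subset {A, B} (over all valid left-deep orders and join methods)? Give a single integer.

1920

Selinger DP over subsets of {A,B}:
  {A}: scan cost=120, card=120
  {B}: scan cost=120, card=120
  {AB}: card=960; try (B,hash)→1920, (B,nl_idx)→1920, (A,hash)→1920, (B,merge)→2040, (A,merge)→2040, (B,nl)→14520 …(+1); best=1920 via (B,hash)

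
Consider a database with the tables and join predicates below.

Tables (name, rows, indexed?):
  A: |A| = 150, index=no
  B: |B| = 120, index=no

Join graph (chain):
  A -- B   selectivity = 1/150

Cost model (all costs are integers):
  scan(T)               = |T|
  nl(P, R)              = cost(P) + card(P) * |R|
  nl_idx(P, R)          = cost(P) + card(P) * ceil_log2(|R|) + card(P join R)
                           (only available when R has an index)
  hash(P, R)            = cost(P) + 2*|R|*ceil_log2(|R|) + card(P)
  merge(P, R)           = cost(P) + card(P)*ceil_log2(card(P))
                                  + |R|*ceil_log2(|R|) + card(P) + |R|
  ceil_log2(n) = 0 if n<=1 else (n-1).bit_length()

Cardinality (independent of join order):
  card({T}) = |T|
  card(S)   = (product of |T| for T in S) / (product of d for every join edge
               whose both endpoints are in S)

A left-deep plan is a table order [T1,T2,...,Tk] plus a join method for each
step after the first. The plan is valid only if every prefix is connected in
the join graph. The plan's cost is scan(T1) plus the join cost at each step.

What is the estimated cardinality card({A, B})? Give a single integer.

Tables in S: A(150), B(120)
Edges inside S: A-B(d=150)
numerator = 150 * 120 = 18000
denominator = 150 = 150
card(S) = 18000 / 150 = 120

120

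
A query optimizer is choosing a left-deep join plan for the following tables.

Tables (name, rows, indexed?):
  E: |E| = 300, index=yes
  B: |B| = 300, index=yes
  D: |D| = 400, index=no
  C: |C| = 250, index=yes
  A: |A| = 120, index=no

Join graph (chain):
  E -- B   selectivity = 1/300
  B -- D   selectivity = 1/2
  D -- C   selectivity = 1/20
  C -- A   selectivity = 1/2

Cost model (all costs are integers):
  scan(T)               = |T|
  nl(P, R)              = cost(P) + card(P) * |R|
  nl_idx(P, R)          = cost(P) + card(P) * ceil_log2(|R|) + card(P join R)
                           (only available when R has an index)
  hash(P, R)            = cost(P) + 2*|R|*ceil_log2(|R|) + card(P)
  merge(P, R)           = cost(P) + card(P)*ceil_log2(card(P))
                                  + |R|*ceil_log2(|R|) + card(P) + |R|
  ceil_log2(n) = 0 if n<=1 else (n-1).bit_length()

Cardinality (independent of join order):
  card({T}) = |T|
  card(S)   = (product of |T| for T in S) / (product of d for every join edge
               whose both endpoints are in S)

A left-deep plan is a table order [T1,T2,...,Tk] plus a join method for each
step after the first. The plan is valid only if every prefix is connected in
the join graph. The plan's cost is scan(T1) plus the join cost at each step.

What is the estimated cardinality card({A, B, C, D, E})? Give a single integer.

Tables in S: A(120), B(300), C(250), D(400), E(300)
Edges inside S: E-B(d=300), B-D(d=2), D-C(d=20), C-A(d=2)
numerator = 120 * 300 * 250 * 400 * 300 = 1080000000000
denominator = 300 * 2 * 20 * 2 = 24000
card(S) = 1080000000000 / 24000 = 45000000

45000000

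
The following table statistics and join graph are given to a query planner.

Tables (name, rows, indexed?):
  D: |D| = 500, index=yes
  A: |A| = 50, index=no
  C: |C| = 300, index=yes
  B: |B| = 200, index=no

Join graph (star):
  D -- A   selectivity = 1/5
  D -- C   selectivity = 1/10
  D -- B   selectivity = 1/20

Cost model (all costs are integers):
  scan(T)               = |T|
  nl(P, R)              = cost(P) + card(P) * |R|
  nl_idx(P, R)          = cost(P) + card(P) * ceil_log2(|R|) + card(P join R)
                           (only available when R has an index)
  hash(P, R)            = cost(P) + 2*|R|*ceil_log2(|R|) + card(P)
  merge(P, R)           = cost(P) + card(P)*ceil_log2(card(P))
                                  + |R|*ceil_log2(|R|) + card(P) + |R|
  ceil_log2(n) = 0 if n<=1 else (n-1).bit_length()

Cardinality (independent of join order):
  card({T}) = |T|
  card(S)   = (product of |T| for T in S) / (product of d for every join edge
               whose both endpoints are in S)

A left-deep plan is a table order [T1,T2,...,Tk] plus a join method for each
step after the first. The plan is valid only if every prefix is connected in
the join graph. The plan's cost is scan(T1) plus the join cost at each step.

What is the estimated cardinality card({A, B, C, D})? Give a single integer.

1500000

Tables in S: A(50), B(200), C(300), D(500)
Edges inside S: D-A(d=5), D-C(d=10), D-B(d=20)
numerator = 50 * 200 * 300 * 500 = 1500000000
denominator = 5 * 10 * 20 = 1000
card(S) = 1500000000 / 1000 = 1500000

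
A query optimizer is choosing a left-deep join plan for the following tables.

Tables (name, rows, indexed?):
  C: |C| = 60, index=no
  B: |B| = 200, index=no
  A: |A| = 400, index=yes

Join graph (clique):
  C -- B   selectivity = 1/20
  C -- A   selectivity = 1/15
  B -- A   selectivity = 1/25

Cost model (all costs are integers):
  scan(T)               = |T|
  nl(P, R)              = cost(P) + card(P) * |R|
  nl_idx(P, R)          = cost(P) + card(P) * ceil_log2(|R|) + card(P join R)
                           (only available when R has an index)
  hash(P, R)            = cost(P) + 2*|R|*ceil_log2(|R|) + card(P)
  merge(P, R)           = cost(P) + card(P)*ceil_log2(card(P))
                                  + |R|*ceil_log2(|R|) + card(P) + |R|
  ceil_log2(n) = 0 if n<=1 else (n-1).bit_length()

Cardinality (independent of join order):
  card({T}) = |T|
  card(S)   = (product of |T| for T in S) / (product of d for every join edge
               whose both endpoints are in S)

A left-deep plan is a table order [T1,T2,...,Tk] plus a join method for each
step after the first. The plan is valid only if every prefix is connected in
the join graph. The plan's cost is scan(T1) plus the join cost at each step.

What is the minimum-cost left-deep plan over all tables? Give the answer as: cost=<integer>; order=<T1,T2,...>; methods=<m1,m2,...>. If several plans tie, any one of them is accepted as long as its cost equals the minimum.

Selinger DP (subsets sized 1..n):
  {C}: scan cost=60, card=60
  {B}: scan cost=200, card=200
  {A}: scan cost=400, card=400
  {BC}: card=600; try (C,hash)→1120, (B,merge)→2280, (C,merge)→2420, (B,hash)→3320, (B,nl)→12060, (C,nl)→12200; best=1120 via (C,hash)
  {AC}: card=1600; try (C,hash)→1520, (A,nl_idx)→2200, (A,merge)→4480, (C,merge)→4820, (A,hash)→7320, (A,nl)→24060 …(+1); best=1520 via (C,hash)
  {AB}: card=3200; try (B,hash)→4000, (A,nl_idx)→5200, (A,merge)→6000, (B,merge)→6200, (A,hash)→7600, (A,nl)→80200 …(+1); best=4000 via (B,hash)
  {ABC}: card=640; try (B,hash)→6320, (A,nl_idx)→7160, (C,hash)→7920, (A,hash)→8920, (A,merge)→11720, (B,merge)→22520 …(+4); best=6320 via (B,hash)

cost=6320; order=A,C,B; methods=hash,hash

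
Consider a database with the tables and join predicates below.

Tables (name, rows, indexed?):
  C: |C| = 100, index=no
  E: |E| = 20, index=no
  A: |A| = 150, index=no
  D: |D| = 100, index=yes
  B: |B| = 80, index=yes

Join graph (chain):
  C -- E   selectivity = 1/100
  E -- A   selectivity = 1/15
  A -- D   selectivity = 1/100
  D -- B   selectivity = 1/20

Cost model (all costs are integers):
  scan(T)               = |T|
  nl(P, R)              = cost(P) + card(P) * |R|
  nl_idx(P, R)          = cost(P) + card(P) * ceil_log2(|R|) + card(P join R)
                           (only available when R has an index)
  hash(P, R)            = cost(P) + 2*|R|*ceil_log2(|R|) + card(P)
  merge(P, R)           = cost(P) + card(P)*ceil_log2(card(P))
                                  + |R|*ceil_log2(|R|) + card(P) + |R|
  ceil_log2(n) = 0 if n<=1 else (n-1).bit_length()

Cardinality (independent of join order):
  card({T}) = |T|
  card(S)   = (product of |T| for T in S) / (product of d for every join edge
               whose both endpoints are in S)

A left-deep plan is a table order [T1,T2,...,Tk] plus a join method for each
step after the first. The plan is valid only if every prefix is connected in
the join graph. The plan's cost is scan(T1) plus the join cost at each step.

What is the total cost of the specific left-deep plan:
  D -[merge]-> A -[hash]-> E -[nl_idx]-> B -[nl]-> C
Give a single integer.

step 1: scan D: cost=100, card=100
step 2: join A via merge
    card(P join A) = 100*150/(100) = 150
    cost = 100 + 100*7 + 150*8 + 100 + 150 = 2250
step 3: join E via hash
    card(P join E) = 150*20/(15) = 200
    cost = 2250 + 2*20*5 + 150 = 2600
step 4: join B via nl_idx
    card(P join B) = 200*80/(20) = 800
    cost = 2600 + 200*7 + 800 = 4800
step 5: join C via nl
    card(P join C) = 800*100/(100) = 800
    cost = 4800 + 800*100 = 84800

84800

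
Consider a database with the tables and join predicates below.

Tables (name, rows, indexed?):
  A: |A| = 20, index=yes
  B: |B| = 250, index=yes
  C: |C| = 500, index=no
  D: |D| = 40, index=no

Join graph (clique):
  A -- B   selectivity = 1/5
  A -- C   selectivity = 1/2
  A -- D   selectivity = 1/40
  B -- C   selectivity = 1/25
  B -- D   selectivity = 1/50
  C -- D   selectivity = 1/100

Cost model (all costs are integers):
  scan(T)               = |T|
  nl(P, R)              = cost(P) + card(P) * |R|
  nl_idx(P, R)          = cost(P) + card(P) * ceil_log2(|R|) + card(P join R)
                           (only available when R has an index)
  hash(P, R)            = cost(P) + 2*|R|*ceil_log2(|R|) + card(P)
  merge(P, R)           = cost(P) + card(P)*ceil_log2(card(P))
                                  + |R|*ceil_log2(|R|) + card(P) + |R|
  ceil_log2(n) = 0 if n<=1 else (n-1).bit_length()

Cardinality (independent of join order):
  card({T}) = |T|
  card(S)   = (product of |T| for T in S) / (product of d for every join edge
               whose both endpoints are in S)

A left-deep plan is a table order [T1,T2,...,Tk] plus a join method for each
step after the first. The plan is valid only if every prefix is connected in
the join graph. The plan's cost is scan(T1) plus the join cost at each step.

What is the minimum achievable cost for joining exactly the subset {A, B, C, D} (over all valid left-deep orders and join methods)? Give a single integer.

2282

Selinger DP over subsets of {A,B,C,D}:
  {A}: scan cost=20, card=20
  {B}: scan cost=250, card=250
  {C}: scan cost=500, card=500
  {D}: scan cost=40, card=40
  {AB}: card=1000; try (A,hash)→700, (B,nl_idx)→1180, (B,merge)→2390, (A,nl_idx)→2500, (A,merge)→2620, (B,hash)→4040 …(+2); best=700 via (A,hash)
  {AC}: card=5000; try (A,hash)→1200, (C,merge)→5140, (A,merge)→5620, (A,nl_idx)→8000, (C,hash)→9040, (C,nl)→10020 …(+1); best=1200 via (A,hash)
  {AD}: card=20; try (A,nl_idx)→260, (A,hash)→280, (D,merge)→420, (A,merge)→440, (D,hash)→520, (D,nl)→820 …(+1); best=260 via (A,nl_idx)
  {BC}: card=5000; try (B,hash)→5000, (C,merge)→7500, (B,merge)→7750, (C,hash)→9500, (B,nl_idx)→9500, (C,nl)→125250 …(+1); best=5000 via (B,hash)
  {BD}: card=200; try (B,nl_idx)→560, (D,hash)→980, (B,merge)→2570, (D,merge)→2780, (B,hash)→4080, (B,nl)→10040 …(+1); best=560 via (B,nl_idx)
  {CD}: card=200; try (D,hash)→1480, (C,merge)→5320, (D,merge)→5780, (C,hash)→9080, (C,nl)→20040, (D,nl)→20500; best=1480 via (D,hash)
  {ABC}: card=10000; try (B,hash)→10200, (A,hash)→10200, (C,hash)→10700, (C,merge)→16700, (A,nl_idx)→40000, (B,nl_idx)→51200 …(+5); best=10200 via (B,hash)
  {ABD}: card=20; try (B,nl_idx)→440, (A,hash)→960, (A,nl_idx)→1580, (D,hash)→2180, (A,merge)→2480, (B,merge)→2630 …(+5); best=440 via (B,nl_idx)
  {ACD}: card=50; try (A,hash)→1880, (A,nl_idx)→2530, (A,merge)→3400, (C,merge)→5380, (A,nl)→5480, (D,hash)→6680 …(+4); best=1880 via (A,hash)
  {BCD}: card=40; try (B,nl_idx)→3120, (B,merge)→5530, (B,hash)→5680, (C,merge)→7360, (C,hash)→9760, (D,hash)→10480 …(+4); best=3120 via (B,nl_idx)
  {ABCD}: card=2; try (B,nl_idx)→2282, (A,nl_idx)→3322, (A,hash)→3360, (A,merge)→3520, (A,nl)→3920, (B,merge)→4480 …(+8); best=2282 via (B,nl_idx)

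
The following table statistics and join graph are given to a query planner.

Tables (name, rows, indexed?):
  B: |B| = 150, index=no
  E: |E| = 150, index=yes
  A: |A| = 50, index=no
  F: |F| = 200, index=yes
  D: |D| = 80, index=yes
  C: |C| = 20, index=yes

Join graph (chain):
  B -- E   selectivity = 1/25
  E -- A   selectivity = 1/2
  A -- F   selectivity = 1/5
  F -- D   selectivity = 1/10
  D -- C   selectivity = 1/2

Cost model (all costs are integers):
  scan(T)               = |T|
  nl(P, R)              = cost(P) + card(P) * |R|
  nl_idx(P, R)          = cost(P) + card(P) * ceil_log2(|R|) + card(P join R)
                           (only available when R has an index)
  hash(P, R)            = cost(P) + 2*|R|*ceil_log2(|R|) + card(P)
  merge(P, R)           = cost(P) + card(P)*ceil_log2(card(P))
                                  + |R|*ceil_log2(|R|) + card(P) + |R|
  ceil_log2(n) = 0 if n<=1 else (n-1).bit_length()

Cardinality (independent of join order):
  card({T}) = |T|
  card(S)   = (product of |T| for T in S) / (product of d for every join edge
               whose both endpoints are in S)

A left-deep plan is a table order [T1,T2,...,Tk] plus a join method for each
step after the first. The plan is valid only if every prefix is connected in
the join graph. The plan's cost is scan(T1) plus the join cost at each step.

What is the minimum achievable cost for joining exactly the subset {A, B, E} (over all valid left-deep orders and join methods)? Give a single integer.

Selinger DP over subsets of {A,B,E}:
  {B}: scan cost=150, card=150
  {E}: scan cost=150, card=150
  {A}: scan cost=50, card=50
  {BE}: card=900; try (E,nl_idx)→2250, (E,hash)→2700, (B,hash)→2700, (E,merge)→2850, (B,merge)→2850, (E,nl)→22650 …(+1); best=2250 via (E,nl_idx)
  {AE}: card=3750; try (A,hash)→900, (E,merge)→1750, (A,merge)→1850, (E,hash)→2500, (E,nl_idx)→4200, (E,nl)→7550 …(+1); best=900 via (A,hash)
  {ABE}: card=22500; try (A,hash)→3750, (B,hash)→7050, (A,merge)→12500, (A,nl)→47250, (B,merge)→51000, (B,nl)→563400; best=3750 via (A,hash)

3750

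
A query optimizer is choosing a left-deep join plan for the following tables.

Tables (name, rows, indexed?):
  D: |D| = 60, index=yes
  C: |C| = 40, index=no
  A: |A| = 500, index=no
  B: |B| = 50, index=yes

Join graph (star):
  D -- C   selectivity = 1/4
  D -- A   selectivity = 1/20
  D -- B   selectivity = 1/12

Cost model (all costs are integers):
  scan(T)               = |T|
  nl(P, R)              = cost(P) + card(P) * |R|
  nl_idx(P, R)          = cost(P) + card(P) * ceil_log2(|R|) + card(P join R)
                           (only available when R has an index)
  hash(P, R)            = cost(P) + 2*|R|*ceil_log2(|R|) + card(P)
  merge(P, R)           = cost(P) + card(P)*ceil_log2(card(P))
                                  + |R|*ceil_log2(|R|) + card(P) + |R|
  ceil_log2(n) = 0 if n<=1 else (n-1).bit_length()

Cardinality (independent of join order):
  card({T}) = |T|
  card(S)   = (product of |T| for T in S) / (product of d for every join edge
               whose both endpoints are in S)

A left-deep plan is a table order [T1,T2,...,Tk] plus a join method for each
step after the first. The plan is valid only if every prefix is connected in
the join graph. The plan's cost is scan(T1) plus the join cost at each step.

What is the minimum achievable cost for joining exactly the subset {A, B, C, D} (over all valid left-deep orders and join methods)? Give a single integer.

Selinger DP over subsets of {A,B,C,D}:
  {D}: scan cost=60, card=60
  {C}: scan cost=40, card=40
  {A}: scan cost=500, card=500
  {B}: scan cost=50, card=50
  {CD}: card=600; try (C,hash)→600, (D,merge)→740, (C,merge)→760, (D,hash)→800, (D,nl_idx)→880, (D,nl)→2440 …(+1); best=600 via (C,hash)
  {AD}: card=1500; try (D,hash)→1720, (D,nl_idx)→5000, (A,merge)→5480, (D,merge)→5920, (A,hash)→9120, (A,nl)→30060 …(+1); best=1720 via (D,hash)
  {BD}: card=250; try (D,nl_idx)→600, (B,nl_idx)→670, (B,hash)→720, (D,hash)→820, (D,merge)→820, (B,merge)→830 …(+2); best=600 via (D,nl_idx)
  {ACD}: card=15000; try (C,hash)→3700, (A,hash)→10200, (A,merge)→12200, (C,merge)→20000, (C,nl)→61720, (A,nl)→300600; best=3700 via (C,hash)
  {BCD}: card=2500; try (C,hash)→1330, (B,hash)→1800, (C,merge)→3130, (B,nl_idx)→6700, (B,merge)→7550, (C,nl)→10600 …(+1); best=1330 via (C,hash)
  {ABD}: card=6250; try (B,hash)→3820, (A,merge)→7850, (A,hash)→9850, (B,nl_idx)→16970, (B,merge)→20070, (B,nl)→76720 …(+1); best=3820 via (B,hash)
  {ABCD}: card=62500; try (C,hash)→10550, (A,hash)→12830, (B,hash)→19300, (A,merge)→38830, (C,merge)→91600, (B,nl_idx)→156200 …(+4); best=10550 via (C,hash)

10550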